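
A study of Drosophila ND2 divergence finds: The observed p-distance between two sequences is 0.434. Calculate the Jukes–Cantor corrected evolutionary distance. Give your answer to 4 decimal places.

0.6482

d = −(3/4) ln(1 − 4p/3) = −0.75 ln(1 − 0.578667) = −0.75 ln(0.421333)
  = −0.75 × (-0.864332) = 0.648249 substitutions/site.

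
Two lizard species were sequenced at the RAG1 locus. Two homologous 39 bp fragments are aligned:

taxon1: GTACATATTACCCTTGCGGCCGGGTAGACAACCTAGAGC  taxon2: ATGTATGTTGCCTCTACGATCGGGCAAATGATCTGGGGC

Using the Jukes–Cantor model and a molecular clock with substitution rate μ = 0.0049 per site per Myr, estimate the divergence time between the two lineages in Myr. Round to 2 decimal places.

The sequences differ at 17 of 39 sites, so p = 17/39 ≈ 0.435897.
d = −(3/4) ln(1 − 4p/3) = −0.75 ln(1 − 0.581196) = −0.75 ln(0.418804)
  = −0.75 × (-0.870352) = 0.652764 substitutions/site.
Under a molecular clock d = 2μt, so t = d/(2μ) = 0.652764 / (2 × 0.0049) = 66.61 Myr.

66.61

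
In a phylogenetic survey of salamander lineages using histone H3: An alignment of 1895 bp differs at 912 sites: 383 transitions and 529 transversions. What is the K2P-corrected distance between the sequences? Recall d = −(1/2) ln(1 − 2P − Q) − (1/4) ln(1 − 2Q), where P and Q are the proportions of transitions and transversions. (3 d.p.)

P = 383/1895 ≈ 0.202111 and Q = 529/1895 ≈ 0.279156.
Under the Kimura two-parameter model, d = −½ ln(1 − 2P − Q) − ¼ ln(1 − 2Q).
1 − 2P − Q = 0.316622, giving −½ ln(0.316622) = 0.575023.
1 − 2Q = 0.441688, giving −¼ ln(0.441688) = 0.204288.
d = 0.575023 + 0.204288 = 0.779311.

0.779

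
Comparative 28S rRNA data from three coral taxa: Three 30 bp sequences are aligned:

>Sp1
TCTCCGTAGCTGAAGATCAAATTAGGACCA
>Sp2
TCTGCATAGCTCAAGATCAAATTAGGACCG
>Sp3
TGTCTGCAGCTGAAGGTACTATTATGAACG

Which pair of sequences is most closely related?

Sp1 and Sp2

Sp1–Sp2: 4/30 differ, p = 0.133, d = 0.147.
Sp1–Sp3: 10/30 differ, p = 0.333, d = 0.441.
Sp2–Sp3: 12/30 differ, p = 0.400, d = 0.572.
The smallest distance is between Sp1 and Sp2.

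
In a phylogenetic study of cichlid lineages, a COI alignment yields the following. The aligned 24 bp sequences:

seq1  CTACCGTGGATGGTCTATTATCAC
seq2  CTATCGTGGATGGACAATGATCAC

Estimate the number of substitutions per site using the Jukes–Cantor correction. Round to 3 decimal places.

0.188

The sequences differ at 4 of 24 sites (4, 14, 16, 19), so p = 4/24 ≈ 0.166667.
d = −(3/4) ln(1 − 4p/3) = −0.75 ln(1 − 0.222223) = −0.75 ln(0.777777)
  = −0.75 × (-0.251315) = 0.188486 substitutions/site.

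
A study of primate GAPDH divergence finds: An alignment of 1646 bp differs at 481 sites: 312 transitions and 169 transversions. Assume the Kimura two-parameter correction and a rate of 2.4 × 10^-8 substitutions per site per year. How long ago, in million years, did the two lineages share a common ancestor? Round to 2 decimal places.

P = 312/1646 ≈ 0.18955 and Q = 169/1646 ≈ 0.102673.
Under the Kimura two-parameter model, d = −½ ln(1 − 2P − Q) − ¼ ln(1 − 2Q).
1 − 2P − Q = 0.518227, giving −½ ln(0.518227) = 0.328671.
1 − 2Q = 0.794654, giving −¼ ln(0.794654) = 0.057462.
d = 0.328671 + 0.057462 = 0.386133.
Under a molecular clock d = 2μt, so t = d/(2μ) = 0.386133 / (2 × 2.4 × 10^-8) = 8.04 million years.

8.04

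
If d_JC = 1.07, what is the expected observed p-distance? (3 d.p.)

0.570

p = (3/4)(1 − e^(−4d/3)) = 0.75 × (1 − e^(-1.426667)) = 0.75 × (1 − 0.240108) = 0.569919.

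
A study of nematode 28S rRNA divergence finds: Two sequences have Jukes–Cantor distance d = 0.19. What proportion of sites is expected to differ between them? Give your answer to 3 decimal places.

0.168

p = (3/4)(1 − e^(−4d/3)) = 0.75 × (1 − e^(-0.253333)) = 0.75 × (1 − 0.776209) = 0.167843.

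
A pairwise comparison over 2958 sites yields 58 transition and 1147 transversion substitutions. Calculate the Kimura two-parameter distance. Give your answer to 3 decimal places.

P = 58/2958 ≈ 0.019608 and Q = 1147/2958 ≈ 0.387762.
Under the Kimura two-parameter model, d = −½ ln(1 − 2P − Q) − ¼ ln(1 − 2Q).
1 − 2P − Q = 0.573022, giving −½ ln(0.573022) = 0.278416.
1 − 2Q = 0.224476, giving −¼ ln(0.224476) = 0.373497.
d = 0.278416 + 0.373497 = 0.651913.

0.652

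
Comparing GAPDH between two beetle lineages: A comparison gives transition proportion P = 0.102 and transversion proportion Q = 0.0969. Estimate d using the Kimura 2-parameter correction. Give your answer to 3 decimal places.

0.233

Under the Kimura two-parameter model, d = −½ ln(1 − 2P − Q) − ¼ ln(1 − 2Q).
1 − 2P − Q = 0.6991, giving −½ ln(0.6991) = 0.178981.
1 − 2Q = 0.8062, giving −¼ ln(0.8062) = 0.053856.
d = 0.178981 + 0.053856 = 0.232837.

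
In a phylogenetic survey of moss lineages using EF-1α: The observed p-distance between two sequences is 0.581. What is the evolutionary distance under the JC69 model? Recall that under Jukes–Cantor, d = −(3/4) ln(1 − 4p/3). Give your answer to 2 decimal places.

1.12

d = −(3/4) ln(1 − 4p/3) = −0.75 ln(1 − 0.774667) = −0.75 ln(0.225333)
  = −0.75 × (-1.490176) = 1.117632 substitutions/site.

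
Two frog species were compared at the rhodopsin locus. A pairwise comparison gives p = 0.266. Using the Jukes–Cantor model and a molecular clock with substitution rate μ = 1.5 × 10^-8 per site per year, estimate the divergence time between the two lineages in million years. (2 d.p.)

10.95

d = −(3/4) ln(1 − 4p/3) = −0.75 ln(1 − 0.354667) = −0.75 ln(0.645333)
  = −0.75 × (-0.437989) = 0.328492 substitutions/site.
Under a molecular clock d = 2μt, so t = d/(2μ) = 0.328492 / (2 × 1.5 × 10^-8) = 10.95 million years.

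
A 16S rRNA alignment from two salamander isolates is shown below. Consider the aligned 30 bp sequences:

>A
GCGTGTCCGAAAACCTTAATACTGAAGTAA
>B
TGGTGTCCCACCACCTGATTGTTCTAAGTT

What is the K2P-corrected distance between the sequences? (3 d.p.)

Of 30 sites, 3 differences are transitions and 12 are transversions, so P = 3/30 = 0.1 and Q = 12/30 = 0.4.
Under the Kimura two-parameter model, d = −½ ln(1 − 2P − Q) − ¼ ln(1 − 2Q).
1 − 2P − Q = 0.4, giving −½ ln(0.4) = 0.458145.
1 − 2Q = 0.2, giving −¼ ln(0.2) = 0.402359.
d = 0.458145 + 0.402359 = 0.860504.

0.861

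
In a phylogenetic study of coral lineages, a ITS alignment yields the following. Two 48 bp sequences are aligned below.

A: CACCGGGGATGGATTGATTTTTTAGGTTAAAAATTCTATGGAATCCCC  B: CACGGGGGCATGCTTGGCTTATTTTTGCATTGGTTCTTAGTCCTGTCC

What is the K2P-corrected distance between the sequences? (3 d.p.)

0.837

Of 48 sites, 6 differences are transitions and 18 are transversions, so P = 6/48 = 0.125 and Q = 18/48 = 0.375.
Under the Kimura two-parameter model, d = −½ ln(1 − 2P − Q) − ¼ ln(1 − 2Q).
1 − 2P − Q = 0.375, giving −½ ln(0.375) = 0.490415.
1 − 2Q = 0.25, giving −¼ ln(0.25) = 0.346574.
d = 0.490415 + 0.346574 = 0.836989.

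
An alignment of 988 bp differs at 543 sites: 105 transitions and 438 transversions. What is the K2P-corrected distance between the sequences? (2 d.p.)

1.08

P = 105/988 ≈ 0.106275 and Q = 438/988 ≈ 0.44332.
Under the Kimura two-parameter model, d = −½ ln(1 − 2P − Q) − ¼ ln(1 − 2Q).
1 − 2P − Q = 0.34413, giving −½ ln(0.34413) = 0.533368.
1 − 2Q = 0.11336, giving −¼ ln(0.11336) = 0.544297.
d = 0.533368 + 0.544297 = 1.077665.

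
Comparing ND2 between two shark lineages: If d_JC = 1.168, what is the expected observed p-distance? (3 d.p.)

0.592

p = (3/4)(1 − e^(−4d/3)) = 0.75 × (1 − e^(-1.557333)) = 0.75 × (1 − 0.210697) = 0.591977.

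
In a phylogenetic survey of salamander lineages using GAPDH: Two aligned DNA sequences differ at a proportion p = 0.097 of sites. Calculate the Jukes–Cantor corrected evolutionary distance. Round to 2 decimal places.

d = −(3/4) ln(1 − 4p/3) = −0.75 ln(1 − 0.129333) = −0.75 ln(0.870667)
  = −0.75 × (-0.138496) = 0.103872 substitutions/site.

0.10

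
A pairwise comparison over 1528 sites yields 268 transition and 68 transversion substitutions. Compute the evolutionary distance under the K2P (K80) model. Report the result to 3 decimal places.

0.275

P = 268/1528 ≈ 0.175393 and Q = 68/1528 ≈ 0.044503.
Under the Kimura two-parameter model, d = −½ ln(1 − 2P − Q) − ¼ ln(1 − 2Q).
1 − 2P − Q = 0.604711, giving −½ ln(0.604711) = 0.251502.
1 − 2Q = 0.910994, giving −¼ ln(0.910994) = 0.023305.
d = 0.251502 + 0.023305 = 0.274807.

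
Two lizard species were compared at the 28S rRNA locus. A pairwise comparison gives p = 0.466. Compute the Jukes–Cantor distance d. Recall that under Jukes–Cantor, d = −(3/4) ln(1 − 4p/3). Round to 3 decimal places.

d = −(3/4) ln(1 − 4p/3) = −0.75 ln(1 − 0.621333) = −0.75 ln(0.378667)
  = −0.75 × (-0.971098) = 0.728324 substitutions/site.

0.728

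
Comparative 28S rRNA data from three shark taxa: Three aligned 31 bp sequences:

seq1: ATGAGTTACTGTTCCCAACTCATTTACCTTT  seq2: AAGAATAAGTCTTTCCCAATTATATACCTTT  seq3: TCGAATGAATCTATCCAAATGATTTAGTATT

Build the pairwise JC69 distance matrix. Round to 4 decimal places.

d(seq1,seq2) = 0.4217, d(seq1,seq3) = 0.6143, d(seq2,seq3) = 0.4806

seq1–seq2: 10/31 sites differ → p ≈ 0.322581, d = −0.75 ln(1 − 0.430108) = 0.421731 ≈ 0.4217.
seq1–seq3: 13/31 sites differ → p ≈ 0.419355, d = −0.75 ln(1 − 0.55914) = 0.614271 ≈ 0.6143.
seq2–seq3: 11/31 sites differ → p ≈ 0.354839, d = −0.75 ln(1 − 0.473119) = 0.480585 ≈ 0.4806.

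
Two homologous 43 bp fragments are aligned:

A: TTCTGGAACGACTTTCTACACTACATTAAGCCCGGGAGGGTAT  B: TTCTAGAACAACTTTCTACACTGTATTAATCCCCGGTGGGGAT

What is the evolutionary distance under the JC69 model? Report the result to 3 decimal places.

The sequences differ at 8 of 43 sites (5, 10, 23, 24, 30, 34, 37, 41), so p = 8/43 ≈ 0.186047.
d = −(3/4) ln(1 − 4p/3) = −0.75 ln(1 − 0.248063) = −0.75 ln(0.751937)
  = −0.75 × (-0.285103) = 0.213827 substitutions/site.

0.214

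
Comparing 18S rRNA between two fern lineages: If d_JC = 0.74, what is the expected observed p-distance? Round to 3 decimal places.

p = (3/4)(1 − e^(−4d/3)) = 0.75 × (1 − e^(-0.986667)) = 0.75 × (1 − 0.372817) = 0.470387.

0.470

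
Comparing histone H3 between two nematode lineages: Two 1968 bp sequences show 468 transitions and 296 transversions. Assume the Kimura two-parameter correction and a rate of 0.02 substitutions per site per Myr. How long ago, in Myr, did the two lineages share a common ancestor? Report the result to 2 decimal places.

14.53

P = 468/1968 ≈ 0.237805 and Q = 296/1968 ≈ 0.150407.
Under the Kimura two-parameter model, d = −½ ln(1 − 2P − Q) − ¼ ln(1 − 2Q).
1 − 2P − Q = 0.373983, giving −½ ln(0.373983) = 0.491772.
1 − 2Q = 0.699186, giving −¼ ln(0.699186) = 0.089460.
d = 0.491772 + 0.089460 = 0.581232.
Under a molecular clock d = 2μt, so t = d/(2μ) = 0.581232 / (2 × 0.02) = 14.53 Myr.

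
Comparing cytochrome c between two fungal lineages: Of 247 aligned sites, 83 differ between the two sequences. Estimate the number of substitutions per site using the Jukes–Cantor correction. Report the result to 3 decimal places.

p = 83/247 ≈ 0.336032.
d = −(3/4) ln(1 − 4p/3) = −0.75 ln(1 − 0.448043) = −0.75 ln(0.551957)
  = −0.75 × (-0.594285) = 0.445714 substitutions/site.

0.446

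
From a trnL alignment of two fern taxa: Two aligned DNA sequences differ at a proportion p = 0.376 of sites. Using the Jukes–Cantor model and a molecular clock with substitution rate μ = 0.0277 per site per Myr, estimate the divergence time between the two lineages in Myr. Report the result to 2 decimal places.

9.42

d = −(3/4) ln(1 − 4p/3) = −0.75 ln(1 − 0.501333) = −0.75 ln(0.498667)
  = −0.75 × (-0.695817) = 0.521863 substitutions/site.
Under a molecular clock d = 2μt, so t = d/(2μ) = 0.521863 / (2 × 0.0277) = 9.42 Myr.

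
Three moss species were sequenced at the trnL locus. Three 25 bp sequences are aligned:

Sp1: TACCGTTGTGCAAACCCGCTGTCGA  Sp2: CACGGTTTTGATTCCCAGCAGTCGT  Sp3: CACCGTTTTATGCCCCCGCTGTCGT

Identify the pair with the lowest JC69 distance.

Sp1–Sp2: 10/25 differ, p = 0.400, d = 0.572.
Sp1–Sp3: 8/25 differ, p = 0.320, d = 0.417.
Sp2–Sp3: 7/25 differ, p = 0.280, d = 0.351.
The smallest distance is between Sp2 and Sp3.

Sp2 and Sp3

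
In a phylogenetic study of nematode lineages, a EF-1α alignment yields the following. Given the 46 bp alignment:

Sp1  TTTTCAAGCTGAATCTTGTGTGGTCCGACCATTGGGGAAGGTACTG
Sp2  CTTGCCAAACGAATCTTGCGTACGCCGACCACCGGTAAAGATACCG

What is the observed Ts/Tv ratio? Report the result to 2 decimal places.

1.67

Transitions are A↔G and C↔T; transversions are all other mismatches.
Transitions: 10. Transversions: 6.
R = 10/6 = 1.666666… ≈ 1.67 (to 2 d.p.).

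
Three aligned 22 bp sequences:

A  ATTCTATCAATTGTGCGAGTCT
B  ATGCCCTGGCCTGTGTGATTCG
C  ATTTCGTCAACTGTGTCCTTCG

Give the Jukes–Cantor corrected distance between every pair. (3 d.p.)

A–B: 10/22 sites differ → p ≈ 0.454545, d = −0.75 ln(1 − 0.60606) = 0.698667 ≈ 0.699.
A–C: 9/22 sites differ → p ≈ 0.409091, d = −0.75 ln(1 − 0.545455) = 0.591344 ≈ 0.591.
B–C: 8/22 sites differ → p ≈ 0.363636, d = −0.75 ln(1 − 0.484848) = 0.497470 ≈ 0.497.

d(A,B) = 0.699, d(A,C) = 0.591, d(B,C) = 0.497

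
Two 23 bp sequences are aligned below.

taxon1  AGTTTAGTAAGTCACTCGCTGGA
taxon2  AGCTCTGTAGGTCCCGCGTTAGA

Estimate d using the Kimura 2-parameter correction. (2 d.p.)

Of 23 sites, 5 differences are transitions and 3 are transversions, so P = 5/23 ≈ 0.217391 and Q = 3/23 ≈ 0.130435.
Under the Kimura two-parameter model, d = −½ ln(1 − 2P − Q) − ¼ ln(1 − 2Q).
1 − 2P − Q = 0.434783, giving −½ ln(0.434783) = 0.416454.
1 − 2Q = 0.73913, giving −¼ ln(0.73913) = 0.075570.
d = 0.416454 + 0.075570 = 0.492024.

0.49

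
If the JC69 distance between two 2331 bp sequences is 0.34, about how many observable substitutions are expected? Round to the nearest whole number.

Invert JC69: p = (3/4)(1 − e^(−4d/3)) = 0.75 × (1 − e^(-0.453333)) = 0.75 × (1 − 0.635506) = 0.273371.
Expected differing sites = pL ≈ 0.273371 × 2331 = 637.227801 ≈ 637.

637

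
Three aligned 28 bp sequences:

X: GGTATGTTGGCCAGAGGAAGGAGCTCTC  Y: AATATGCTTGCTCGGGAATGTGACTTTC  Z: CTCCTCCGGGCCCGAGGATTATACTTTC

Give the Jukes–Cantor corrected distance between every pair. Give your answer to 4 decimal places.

d(X,Y) = 0.7238, d(X,Z) = 0.8240, d(Y,Z) = 0.7238

X–Y: 13/28 sites differ → p ≈ 0.464286, d = −0.75 ln(1 − 0.619048) = 0.723811 ≈ 0.7238.
X–Z: 14/28 sites differ → p = 0.5, d = −0.75 ln(1 − 0.666667) = 0.823960 ≈ 0.8240.
Y–Z: 13/28 sites differ → p ≈ 0.464286, d = −0.75 ln(1 − 0.619048) = 0.723811 ≈ 0.7238.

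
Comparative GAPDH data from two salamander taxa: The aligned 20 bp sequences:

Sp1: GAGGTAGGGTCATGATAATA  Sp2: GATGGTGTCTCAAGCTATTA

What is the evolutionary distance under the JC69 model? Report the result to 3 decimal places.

0.572

The sequences differ at 8 of 20 sites (3, 5, 6, 8, 9, 13, 15, 18), so p = 8/20 = 0.4.
d = −(3/4) ln(1 − 4p/3) = −0.75 ln(1 − 0.533333) = −0.75 ln(0.466667)
  = −0.75 × (-0.762139) = 0.571604 substitutions/site.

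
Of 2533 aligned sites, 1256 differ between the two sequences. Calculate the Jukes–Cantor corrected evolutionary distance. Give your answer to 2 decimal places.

p = 1256/2533 ≈ 0.495855.
d = −(3/4) ln(1 − 4p/3) = −0.75 ln(1 − 0.66114) = −0.75 ln(0.33886)
  = −0.75 × (-1.082168) = 0.811626 substitutions/site.

0.81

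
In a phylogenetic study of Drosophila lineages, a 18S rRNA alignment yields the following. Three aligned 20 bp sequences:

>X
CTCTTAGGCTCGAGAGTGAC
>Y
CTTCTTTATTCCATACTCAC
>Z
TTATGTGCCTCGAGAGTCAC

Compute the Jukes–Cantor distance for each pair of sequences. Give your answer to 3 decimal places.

d(X,Y) = 0.824, d(X,Z) = 0.383, d(Y,Z) = 0.824

X–Y: 10/20 sites differ → p = 0.5, d = −0.75 ln(1 − 0.666667) = 0.823960 ≈ 0.824.
X–Z: 6/20 sites differ → p = 0.3, d = −0.75 ln(1 − 0.4) = 0.383119 ≈ 0.383.
Y–Z: 10/20 sites differ → p = 0.5, d = −0.75 ln(1 − 0.666667) = 0.823960 ≈ 0.824.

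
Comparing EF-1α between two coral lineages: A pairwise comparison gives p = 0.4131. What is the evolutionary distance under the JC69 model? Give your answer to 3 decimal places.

d = −(3/4) ln(1 − 4p/3) = −0.75 ln(1 − 0.5508) = −0.75 ln(0.4492)
  = −0.75 × (-0.800287) = 0.600215 substitutions/site.

0.600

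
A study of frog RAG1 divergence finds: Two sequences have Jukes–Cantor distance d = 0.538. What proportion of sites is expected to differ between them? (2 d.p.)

p = (3/4)(1 − e^(−4d/3)) = 0.75 × (1 − e^(-0.717333)) = 0.75 × (1 − 0.488052) = 0.383961.

0.38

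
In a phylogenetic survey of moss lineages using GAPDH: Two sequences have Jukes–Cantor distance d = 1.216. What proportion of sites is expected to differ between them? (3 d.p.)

p = (3/4)(1 − e^(−4d/3)) = 0.75 × (1 − e^(-1.621333)) = 0.75 × (1 − 0.197635) = 0.601774.

0.602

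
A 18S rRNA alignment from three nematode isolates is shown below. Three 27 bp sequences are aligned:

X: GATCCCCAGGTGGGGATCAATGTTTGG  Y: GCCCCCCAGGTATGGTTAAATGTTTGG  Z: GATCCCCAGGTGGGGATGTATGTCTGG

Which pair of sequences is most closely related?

X–Y: 6/27 differ, p = 0.222, d = 0.264.
X–Z: 3/27 differ, p = 0.111, d = 0.120.
Y–Z: 8/27 differ, p = 0.296, d = 0.377.
The smallest distance is between X and Z.

X and Z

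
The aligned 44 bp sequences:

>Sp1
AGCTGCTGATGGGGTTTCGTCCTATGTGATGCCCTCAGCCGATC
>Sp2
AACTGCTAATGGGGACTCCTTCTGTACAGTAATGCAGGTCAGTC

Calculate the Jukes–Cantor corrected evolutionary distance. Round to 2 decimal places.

0.76

The sequences differ at 21 of 44 sites, so p = 21/44 ≈ 0.477273.
d = −(3/4) ln(1 − 4p/3) = −0.75 ln(1 − 0.636364) = −0.75 ln(0.363636)
  = −0.75 × (-1.011602) = 0.758702 substitutions/site.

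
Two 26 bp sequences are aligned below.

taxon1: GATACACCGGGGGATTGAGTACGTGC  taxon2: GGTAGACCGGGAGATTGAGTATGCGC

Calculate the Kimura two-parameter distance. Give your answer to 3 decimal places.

0.232

Of 26 sites, 4 differences are transitions and 1 are transversions, so P = 4/26 ≈ 0.153846 and Q = 1/26 ≈ 0.038462.
Under the Kimura two-parameter model, d = −½ ln(1 − 2P − Q) − ¼ ln(1 − 2Q).
1 − 2P − Q = 0.653846, giving −½ ln(0.653846) = 0.212442.
1 − 2Q = 0.923076, giving −¼ ln(0.923076) = 0.020011.
d = 0.212442 + 0.020011 = 0.232453.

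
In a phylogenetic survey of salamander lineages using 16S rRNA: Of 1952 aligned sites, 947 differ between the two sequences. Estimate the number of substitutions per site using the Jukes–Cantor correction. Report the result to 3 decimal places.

0.781

p = 947/1952 ≈ 0.485143.
d = −(3/4) ln(1 − 4p/3) = −0.75 ln(1 − 0.646857) = −0.75 ln(0.353143)
  = −0.75 × (-1.040882) = 0.780662 substitutions/site.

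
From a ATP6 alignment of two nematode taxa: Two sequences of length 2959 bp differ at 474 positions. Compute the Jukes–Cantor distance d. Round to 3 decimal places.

0.180

p = 474/2959 ≈ 0.160189.
d = −(3/4) ln(1 − 4p/3) = −0.75 ln(1 − 0.213585) = −0.75 ln(0.786415)
  = −0.75 × (-0.240271) = 0.180203 substitutions/site.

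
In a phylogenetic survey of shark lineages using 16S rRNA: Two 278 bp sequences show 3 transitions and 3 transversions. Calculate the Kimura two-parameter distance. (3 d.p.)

0.022

P = 3/278 ≈ 0.010791 and Q = 3/278 ≈ 0.010791.
Under the Kimura two-parameter model, d = −½ ln(1 − 2P − Q) − ¼ ln(1 − 2Q).
1 − 2P − Q = 0.967627, giving −½ ln(0.967627) = 0.016454.
1 − 2Q = 0.978418, giving −¼ ln(0.978418) = 0.005455.
d = 0.016454 + 0.005455 = 0.021909.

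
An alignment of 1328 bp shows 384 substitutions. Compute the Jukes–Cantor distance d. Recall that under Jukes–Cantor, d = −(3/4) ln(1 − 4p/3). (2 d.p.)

p = 384/1328 ≈ 0.289157.
d = −(3/4) ln(1 − 4p/3) = −0.75 ln(1 − 0.385543) = −0.75 ln(0.614457)
  = −0.75 × (-0.487016) = 0.365262 substitutions/site.

0.37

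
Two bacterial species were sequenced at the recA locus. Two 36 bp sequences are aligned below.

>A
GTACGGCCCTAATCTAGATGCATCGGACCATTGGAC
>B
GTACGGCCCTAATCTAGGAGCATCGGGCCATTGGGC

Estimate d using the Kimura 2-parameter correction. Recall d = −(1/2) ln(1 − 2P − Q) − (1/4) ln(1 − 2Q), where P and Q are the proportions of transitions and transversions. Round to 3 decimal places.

Of 36 sites, 3 differences are transitions and 1 are transversions, so P = 3/36 ≈ 0.083333 and Q = 1/36 ≈ 0.027778.
Under the Kimura two-parameter model, d = −½ ln(1 − 2P − Q) − ¼ ln(1 − 2Q).
1 − 2P − Q = 0.805556, giving −½ ln(0.805556) = 0.108111.
1 − 2Q = 0.944444, giving −¼ ln(0.944444) = 0.014290.
d = 0.108111 + 0.014290 = 0.122401.

0.122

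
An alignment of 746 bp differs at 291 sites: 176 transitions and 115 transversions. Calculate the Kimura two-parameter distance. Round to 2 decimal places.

P = 176/746 ≈ 0.235925 and Q = 115/746 ≈ 0.154155.
Under the Kimura two-parameter model, d = −½ ln(1 − 2P − Q) − ¼ ln(1 − 2Q).
1 − 2P − Q = 0.373995, giving −½ ln(0.373995) = 0.491756.
1 − 2Q = 0.69169, giving −¼ ln(0.69169) = 0.092154.
d = 0.491756 + 0.092154 = 0.583910.

0.58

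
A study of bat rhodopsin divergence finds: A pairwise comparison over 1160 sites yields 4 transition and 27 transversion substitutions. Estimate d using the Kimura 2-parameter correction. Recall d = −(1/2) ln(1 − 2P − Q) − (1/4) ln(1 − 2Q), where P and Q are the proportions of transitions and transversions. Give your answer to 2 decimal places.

P = 4/1160 ≈ 0.003448 and Q = 27/1160 ≈ 0.023276.
Under the Kimura two-parameter model, d = −½ ln(1 − 2P − Q) − ¼ ln(1 − 2Q).
1 − 2P − Q = 0.969828, giving −½ ln(0.969828) = 0.015318.
1 − 2Q = 0.953448, giving −¼ ln(0.953448) = 0.011918.
d = 0.015318 + 0.011918 = 0.027236.

0.03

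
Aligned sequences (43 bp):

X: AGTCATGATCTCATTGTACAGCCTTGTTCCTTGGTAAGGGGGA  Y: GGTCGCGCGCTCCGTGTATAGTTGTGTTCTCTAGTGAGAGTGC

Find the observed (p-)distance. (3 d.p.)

The sequences differ at 18 of 43 positions.
p = 18/43 = 0.418604… ≈ 0.419 (to 3 d.p.).

0.419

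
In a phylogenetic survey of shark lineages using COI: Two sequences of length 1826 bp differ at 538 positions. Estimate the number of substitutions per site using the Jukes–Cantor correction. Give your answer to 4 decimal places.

0.3742

p = 538/1826 ≈ 0.294633.
d = −(3/4) ln(1 − 4p/3) = −0.75 ln(1 − 0.392844) = −0.75 ln(0.607156)
  = −0.75 × (-0.498970) = 0.374228 substitutions/site.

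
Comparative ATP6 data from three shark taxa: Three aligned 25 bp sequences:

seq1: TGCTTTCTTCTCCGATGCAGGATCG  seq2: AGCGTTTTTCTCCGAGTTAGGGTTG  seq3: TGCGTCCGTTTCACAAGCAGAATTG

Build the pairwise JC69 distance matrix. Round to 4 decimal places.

seq1–seq2: 8/25 sites differ → p = 0.32, d = −0.75 ln(1 − 0.426667) = 0.417216 ≈ 0.4172.
seq1–seq3: 9/25 sites differ → p = 0.36, d = −0.75 ln(1 − 0.48) = 0.490445 ≈ 0.4904.
seq2–seq3: 12/25 sites differ → p = 0.48, d = −0.75 ln(1 − 0.64) = 0.766238 ≈ 0.7662.

d(seq1,seq2) = 0.4172, d(seq1,seq3) = 0.4904, d(seq2,seq3) = 0.7662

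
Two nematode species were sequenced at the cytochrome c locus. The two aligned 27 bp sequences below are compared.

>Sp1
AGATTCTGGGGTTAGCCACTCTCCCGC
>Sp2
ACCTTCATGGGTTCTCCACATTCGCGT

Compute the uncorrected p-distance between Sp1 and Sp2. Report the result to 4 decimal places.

The sequences differ at 10 of 27 positions (sites 2, 3, 7, 8, 14, 15, 20, 21, 24, 27).
p = 10/27 = 0.370370… ≈ 0.3704 (to 4 d.p.).

0.3704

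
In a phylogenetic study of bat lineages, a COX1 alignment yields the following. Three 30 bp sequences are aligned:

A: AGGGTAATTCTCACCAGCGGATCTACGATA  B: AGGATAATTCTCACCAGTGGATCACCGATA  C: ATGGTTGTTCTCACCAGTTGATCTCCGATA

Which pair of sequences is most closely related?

A–B: 4/30 differ, p = 0.133, d = 0.147.
A–C: 6/30 differ, p = 0.200, d = 0.233.
B–C: 6/30 differ, p = 0.200, d = 0.233.
The smallest distance is between A and B.

A and B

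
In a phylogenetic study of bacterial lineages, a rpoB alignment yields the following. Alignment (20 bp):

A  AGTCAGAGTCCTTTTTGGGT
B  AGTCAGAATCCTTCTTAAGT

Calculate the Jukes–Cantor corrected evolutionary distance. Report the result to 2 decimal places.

0.23

The sequences differ at 4 of 20 sites (8, 14, 17, 18), so p = 4/20 = 0.2.
d = −(3/4) ln(1 − 4p/3) = −0.75 ln(1 − 0.266667) = −0.75 ln(0.733333)
  = −0.75 × (-0.310155) = 0.232616 substitutions/site.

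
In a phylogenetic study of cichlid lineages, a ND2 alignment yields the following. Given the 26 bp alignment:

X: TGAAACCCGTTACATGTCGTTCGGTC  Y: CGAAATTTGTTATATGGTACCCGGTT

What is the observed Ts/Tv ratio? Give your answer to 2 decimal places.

Transitions are A↔G and C↔T; transversions are all other mismatches.
Transitions: 10. Transversions: 1.
R = 10/1 = 10.00.

10.00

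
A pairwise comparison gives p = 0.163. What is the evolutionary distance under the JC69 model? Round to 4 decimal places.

0.1838

d = −(3/4) ln(1 − 4p/3) = −0.75 ln(1 − 0.217333) = −0.75 ln(0.782667)
  = −0.75 × (-0.245048) = 0.183786 substitutions/site.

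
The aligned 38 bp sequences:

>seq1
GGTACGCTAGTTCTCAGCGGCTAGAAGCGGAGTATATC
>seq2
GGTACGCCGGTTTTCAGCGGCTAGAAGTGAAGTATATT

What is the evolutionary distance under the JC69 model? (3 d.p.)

The sequences differ at 6 of 38 sites (8, 9, 13, 28, 30, 38), so p = 6/38 ≈ 0.157895.
d = −(3/4) ln(1 − 4p/3) = −0.75 ln(1 − 0.210527) = −0.75 ln(0.789473)
  = −0.75 × (-0.236390) = 0.177293 substitutions/site.

0.177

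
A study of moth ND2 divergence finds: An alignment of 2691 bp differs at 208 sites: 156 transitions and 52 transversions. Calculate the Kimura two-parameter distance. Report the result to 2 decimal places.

0.08

P = 156/2691 ≈ 0.057971 and Q = 52/2691 ≈ 0.019324.
Under the Kimura two-parameter model, d = −½ ln(1 − 2P − Q) − ¼ ln(1 − 2Q).
1 − 2P − Q = 0.864734, giving −½ ln(0.864734) = 0.072667.
1 − 2Q = 0.961352, giving −¼ ln(0.961352) = 0.009854.
d = 0.072667 + 0.009854 = 0.082521.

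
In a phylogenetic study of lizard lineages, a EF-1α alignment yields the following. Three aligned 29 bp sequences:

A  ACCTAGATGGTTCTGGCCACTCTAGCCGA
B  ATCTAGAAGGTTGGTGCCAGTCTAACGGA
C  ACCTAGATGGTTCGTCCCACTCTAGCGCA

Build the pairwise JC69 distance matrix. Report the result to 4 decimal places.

d(A,B) = 0.3439, d(A,C) = 0.1959, d(B,C) = 0.2913

A–B: 8/29 sites differ → p ≈ 0.275862, d = −0.75 ln(1 − 0.367816) = 0.343931 ≈ 0.3439.
A–C: 5/29 sites differ → p ≈ 0.172414, d = −0.75 ln(1 − 0.229885) = 0.195912 ≈ 0.1959.
B–C: 7/29 sites differ → p ≈ 0.241379, d = −0.75 ln(1 − 0.321839) = 0.291278 ≈ 0.2913.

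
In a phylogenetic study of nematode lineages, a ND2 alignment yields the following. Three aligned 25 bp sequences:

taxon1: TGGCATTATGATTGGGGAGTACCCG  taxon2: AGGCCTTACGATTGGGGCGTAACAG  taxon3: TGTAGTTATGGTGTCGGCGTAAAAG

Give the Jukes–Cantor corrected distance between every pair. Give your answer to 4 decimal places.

taxon1–taxon2: 6/25 sites differ → p = 0.24, d = −0.75 ln(1 − 0.32) = 0.289247 ≈ 0.2892.
taxon1–taxon3: 11/25 sites differ → p = 0.44, d = −0.75 ln(1 − 0.586667) = 0.662626 ≈ 0.6626.
taxon2–taxon3: 10/25 sites differ → p = 0.4, d = −0.75 ln(1 − 0.533333) = 0.571605 ≈ 0.5716.

d(taxon1,taxon2) = 0.2892, d(taxon1,taxon3) = 0.6626, d(taxon2,taxon3) = 0.5716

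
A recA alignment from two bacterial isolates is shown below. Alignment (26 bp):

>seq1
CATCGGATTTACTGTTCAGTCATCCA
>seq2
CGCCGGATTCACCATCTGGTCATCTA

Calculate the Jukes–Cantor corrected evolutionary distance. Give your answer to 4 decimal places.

0.4643

The sequences differ at 9 of 26 sites (2, 3, 10, 13, 14, 16, 17, 18, 25), so p = 9/26 ≈ 0.346154.
d = −(3/4) ln(1 − 4p/3) = −0.75 ln(1 − 0.461539) = −0.75 ln(0.538461)
  = −0.75 × (-0.619040) = 0.464280 substitutions/site.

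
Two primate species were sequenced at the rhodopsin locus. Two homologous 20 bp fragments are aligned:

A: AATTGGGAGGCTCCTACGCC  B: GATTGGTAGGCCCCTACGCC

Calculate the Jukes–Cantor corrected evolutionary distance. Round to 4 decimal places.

0.1674

The sequences differ at 3 of 20 sites (1, 7, 12), so p = 3/20 = 0.15.
d = −(3/4) ln(1 − 4p/3) = −0.75 ln(1 − 0.2) = −0.75 ln(0.8)
  = −0.75 × (-0.223144) = 0.167358 substitutions/site.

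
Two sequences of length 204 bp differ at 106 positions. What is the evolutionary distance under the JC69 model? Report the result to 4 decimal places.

p = 106/204 ≈ 0.519608.
d = −(3/4) ln(1 − 4p/3) = −0.75 ln(1 − 0.692811) = −0.75 ln(0.307189)
  = −0.75 × (-1.180292) = 0.885219 substitutions/site.

0.8852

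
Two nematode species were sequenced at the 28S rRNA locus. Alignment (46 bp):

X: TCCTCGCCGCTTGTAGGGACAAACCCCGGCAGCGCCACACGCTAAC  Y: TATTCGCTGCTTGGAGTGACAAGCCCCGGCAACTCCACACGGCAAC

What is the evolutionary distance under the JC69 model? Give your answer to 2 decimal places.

0.26

The sequences differ at 10 of 46 sites (2, 3, 8, 14, 17, 23, 32, 34, 42, 43), so p = 10/46 ≈ 0.217391.
d = −(3/4) ln(1 − 4p/3) = −0.75 ln(1 − 0.289855) = −0.75 ln(0.710145)
  = −0.75 × (-0.342286) = 0.256715 substitutions/site.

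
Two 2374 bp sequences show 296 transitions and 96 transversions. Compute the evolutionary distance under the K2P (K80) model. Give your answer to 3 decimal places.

0.192

P = 296/2374 ≈ 0.124684 and Q = 96/2374 ≈ 0.040438.
Under the Kimura two-parameter model, d = −½ ln(1 − 2P − Q) − ¼ ln(1 − 2Q).
1 − 2P − Q = 0.710194, giving −½ ln(0.710194) = 0.171109.
1 − 2Q = 0.919124, giving −¼ ln(0.919124) = 0.021084.
d = 0.171109 + 0.021084 = 0.192193.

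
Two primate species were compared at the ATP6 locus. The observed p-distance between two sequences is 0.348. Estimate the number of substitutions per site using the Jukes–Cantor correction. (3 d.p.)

d = −(3/4) ln(1 − 4p/3) = −0.75 ln(1 − 0.464) = −0.75 ln(0.536)
  = −0.75 × (-0.623621) = 0.467716 substitutions/site.

0.468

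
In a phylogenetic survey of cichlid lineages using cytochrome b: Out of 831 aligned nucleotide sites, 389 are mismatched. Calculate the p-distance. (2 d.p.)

p = 389/831 = 0.468110… ≈ 0.47 (to 2 d.p.).

0.47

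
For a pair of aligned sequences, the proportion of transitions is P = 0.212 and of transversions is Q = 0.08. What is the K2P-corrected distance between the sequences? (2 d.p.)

Under the Kimura two-parameter model, d = −½ ln(1 − 2P − Q) − ¼ ln(1 − 2Q).
1 − 2P − Q = 0.496, giving −½ ln(0.496) = 0.350590.
1 − 2Q = 0.84, giving −¼ ln(0.84) = 0.043588.
d = 0.350590 + 0.043588 = 0.394178.

0.39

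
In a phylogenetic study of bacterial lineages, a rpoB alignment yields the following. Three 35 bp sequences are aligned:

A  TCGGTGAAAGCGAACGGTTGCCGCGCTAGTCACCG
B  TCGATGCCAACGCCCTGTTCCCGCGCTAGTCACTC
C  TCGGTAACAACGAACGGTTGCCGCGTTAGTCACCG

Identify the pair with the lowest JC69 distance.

A and C

A–B: 10/35 differ, p = 0.286, d = 0.360.
A–C: 4/35 differ, p = 0.114, d = 0.124.
B–C: 10/35 differ, p = 0.286, d = 0.360.
The smallest distance is between A and C.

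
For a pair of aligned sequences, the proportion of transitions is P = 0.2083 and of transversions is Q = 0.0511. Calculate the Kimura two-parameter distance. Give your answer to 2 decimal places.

Under the Kimura two-parameter model, d = −½ ln(1 − 2P − Q) − ¼ ln(1 − 2Q).
1 − 2P − Q = 0.5323, giving −½ ln(0.5323) = 0.315274.
1 − 2Q = 0.8978, giving −¼ ln(0.8978) = 0.026952.
d = 0.315274 + 0.026952 = 0.342226.

0.34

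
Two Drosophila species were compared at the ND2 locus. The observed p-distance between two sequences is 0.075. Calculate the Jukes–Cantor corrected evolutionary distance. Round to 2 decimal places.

0.08

d = −(3/4) ln(1 − 4p/3) = −0.75 ln(1 − 0.1) = −0.75 ln(0.9)
  = −0.75 × (-0.105361) = 0.079021 substitutions/site.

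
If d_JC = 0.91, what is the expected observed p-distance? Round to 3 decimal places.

0.527

p = (3/4)(1 − e^(−4d/3)) = 0.75 × (1 − e^(-1.213333)) = 0.75 × (1 − 0.297205) = 0.527096.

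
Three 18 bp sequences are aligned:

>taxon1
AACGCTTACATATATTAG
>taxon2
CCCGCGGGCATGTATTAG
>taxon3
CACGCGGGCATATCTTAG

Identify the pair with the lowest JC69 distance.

taxon2 and taxon3

taxon1–taxon2: 6/18 differ, p = 0.333, d = 0.441.
taxon1–taxon3: 5/18 differ, p = 0.278, d = 0.347.
taxon2–taxon3: 3/18 differ, p = 0.167, d = 0.188.
The smallest distance is between taxon2 and taxon3.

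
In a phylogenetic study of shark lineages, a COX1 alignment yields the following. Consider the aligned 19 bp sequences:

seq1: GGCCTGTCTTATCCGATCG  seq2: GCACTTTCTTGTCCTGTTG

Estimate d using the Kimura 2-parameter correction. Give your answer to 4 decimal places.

Of 19 sites, 3 differences are transitions and 4 are transversions, so P = 3/19 ≈ 0.157895 and Q = 4/19 ≈ 0.210526.
Under the Kimura two-parameter model, d = −½ ln(1 − 2P − Q) − ¼ ln(1 − 2Q).
1 − 2P − Q = 0.473684, giving −½ ln(0.473684) = 0.373607.
1 − 2Q = 0.578948, giving −¼ ln(0.578948) = 0.136636.
d = 0.373607 + 0.136636 = 0.510243.

0.5102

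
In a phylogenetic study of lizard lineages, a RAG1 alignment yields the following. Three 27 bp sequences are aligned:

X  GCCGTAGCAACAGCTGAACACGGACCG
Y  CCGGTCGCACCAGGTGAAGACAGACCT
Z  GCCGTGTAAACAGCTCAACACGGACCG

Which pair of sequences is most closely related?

X and Z

X–Y: 8/27 differ, p = 0.296, d = 0.377.
X–Z: 4/27 differ, p = 0.148, d = 0.165.
Y–Z: 11/27 differ, p = 0.407, d = 0.588.
The smallest distance is between X and Z.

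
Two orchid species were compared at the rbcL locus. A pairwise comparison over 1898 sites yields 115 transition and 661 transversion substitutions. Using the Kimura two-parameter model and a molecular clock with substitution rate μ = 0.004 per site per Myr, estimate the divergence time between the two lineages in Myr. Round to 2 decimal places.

76.88

P = 115/1898 ≈ 0.06059 and Q = 661/1898 ≈ 0.348261.
Under the Kimura two-parameter model, d = −½ ln(1 − 2P − Q) − ¼ ln(1 − 2Q).
1 − 2P − Q = 0.530559, giving −½ ln(0.530559) = 0.316912.
1 − 2Q = 0.303478, giving −¼ ln(0.303478) = 0.298112.
d = 0.316912 + 0.298112 = 0.615024.
Under a molecular clock d = 2μt, so t = d/(2μ) = 0.615024 / (2 × 0.004) = 76.88 Myr.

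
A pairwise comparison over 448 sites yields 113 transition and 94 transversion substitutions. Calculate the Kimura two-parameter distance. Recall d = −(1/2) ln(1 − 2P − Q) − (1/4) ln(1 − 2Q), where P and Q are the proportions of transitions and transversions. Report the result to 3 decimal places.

P = 113/448 ≈ 0.252232 and Q = 94/448 ≈ 0.209821.
Under the Kimura two-parameter model, d = −½ ln(1 − 2P − Q) − ¼ ln(1 − 2Q).
1 − 2P − Q = 0.285715, giving −½ ln(0.285715) = 0.626380.
1 − 2Q = 0.580358, giving −¼ ln(0.580358) = 0.136028.
d = 0.626380 + 0.136028 = 0.762408.

0.762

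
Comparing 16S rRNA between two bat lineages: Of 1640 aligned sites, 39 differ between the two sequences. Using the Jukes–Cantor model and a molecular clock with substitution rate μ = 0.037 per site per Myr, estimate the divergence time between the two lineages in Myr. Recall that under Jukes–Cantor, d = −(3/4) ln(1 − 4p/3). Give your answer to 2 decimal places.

0.33

p = 39/1640 ≈ 0.02378.
d = −(3/4) ln(1 − 4p/3) = −0.75 ln(1 − 0.031707) = −0.75 ln(0.968293)
  = −0.75 × (-0.032221) = 0.024166 substitutions/site.
Under a molecular clock d = 2μt, so t = d/(2μ) = 0.024166 / (2 × 0.037) = 0.33 Myr.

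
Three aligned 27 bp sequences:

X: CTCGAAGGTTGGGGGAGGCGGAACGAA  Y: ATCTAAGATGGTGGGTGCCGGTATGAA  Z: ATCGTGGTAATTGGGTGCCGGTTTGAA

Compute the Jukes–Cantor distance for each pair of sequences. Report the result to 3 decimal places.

d(X,Y) = 0.441, d(X,Z) = 0.770, d(Y,Z) = 0.377

X–Y: 9/27 sites differ → p ≈ 0.333333, d = −0.75 ln(1 − 0.444444) = 0.440839 ≈ 0.441.
X–Z: 13/27 sites differ → p ≈ 0.481481, d = −0.75 ln(1 − 0.641975) = 0.770364 ≈ 0.770.
Y–Z: 8/27 sites differ → p ≈ 0.296296, d = −0.75 ln(1 − 0.395061) = 0.376971 ≈ 0.377.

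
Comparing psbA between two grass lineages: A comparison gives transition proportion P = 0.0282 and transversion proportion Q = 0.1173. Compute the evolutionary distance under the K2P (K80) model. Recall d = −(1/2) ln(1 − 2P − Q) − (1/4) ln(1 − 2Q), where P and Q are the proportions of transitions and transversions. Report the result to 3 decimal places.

Under the Kimura two-parameter model, d = −½ ln(1 − 2P − Q) − ¼ ln(1 − 2Q).
1 − 2P − Q = 0.8263, giving −½ ln(0.8263) = 0.095399.
1 − 2Q = 0.7654, giving −¼ ln(0.7654) = 0.066839.
d = 0.095399 + 0.066839 = 0.162238.

0.162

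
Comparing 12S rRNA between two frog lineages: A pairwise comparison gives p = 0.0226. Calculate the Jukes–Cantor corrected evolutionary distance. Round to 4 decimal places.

0.0229

d = −(3/4) ln(1 − 4p/3) = −0.75 ln(1 − 0.030133) = −0.75 ln(0.969867)
  = −0.75 × (-0.030596) = 0.022947 substitutions/site.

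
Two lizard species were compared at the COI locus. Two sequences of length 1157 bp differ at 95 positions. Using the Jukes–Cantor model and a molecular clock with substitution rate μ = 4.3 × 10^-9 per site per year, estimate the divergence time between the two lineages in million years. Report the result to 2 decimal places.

p = 95/1157 ≈ 0.082109.
d = −(3/4) ln(1 − 4p/3) = −0.75 ln(1 − 0.109479) = −0.75 ln(0.890521)
  = −0.75 × (-0.115949) = 0.086962 substitutions/site.
Under a molecular clock d = 2μt, so t = d/(2μ) = 0.086962 / (2 × 4.3 × 10^-9) = 10.11 million years.

10.11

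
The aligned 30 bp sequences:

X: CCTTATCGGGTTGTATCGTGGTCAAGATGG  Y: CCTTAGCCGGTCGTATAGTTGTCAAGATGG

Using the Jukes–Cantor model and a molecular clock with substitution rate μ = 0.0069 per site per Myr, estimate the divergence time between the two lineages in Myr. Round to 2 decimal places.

13.66

The sequences differ at 5 of 30 sites (6, 8, 12, 17, 20), so p = 5/30 ≈ 0.166667.
d = −(3/4) ln(1 − 4p/3) = −0.75 ln(1 − 0.222223) = −0.75 ln(0.777777)
  = −0.75 × (-0.251315) = 0.188486 substitutions/site.
Under a molecular clock d = 2μt, so t = d/(2μ) = 0.188486 / (2 × 0.0069) = 13.66 Myr.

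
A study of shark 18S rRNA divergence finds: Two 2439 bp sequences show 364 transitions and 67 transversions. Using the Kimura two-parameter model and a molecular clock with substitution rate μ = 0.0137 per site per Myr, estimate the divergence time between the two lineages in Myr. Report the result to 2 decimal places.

P = 364/2439 ≈ 0.149241 and Q = 67/2439 ≈ 0.02747.
Under the Kimura two-parameter model, d = −½ ln(1 − 2P − Q) − ¼ ln(1 − 2Q).
1 − 2P − Q = 0.674048, giving −½ ln(0.674048) = 0.197227.
1 − 2Q = 0.94506, giving −¼ ln(0.94506) = 0.014127.
d = 0.197227 + 0.014127 = 0.211354.
Under a molecular clock d = 2μt, so t = d/(2μ) = 0.211354 / (2 × 0.0137) = 7.71 Myr.

7.71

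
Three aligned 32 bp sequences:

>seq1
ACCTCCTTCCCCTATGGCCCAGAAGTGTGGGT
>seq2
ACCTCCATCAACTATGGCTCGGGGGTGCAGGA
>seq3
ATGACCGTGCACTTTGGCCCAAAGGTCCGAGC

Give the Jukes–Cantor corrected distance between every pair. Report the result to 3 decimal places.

d(seq1,seq2) = 0.404, d(seq1,seq3) = 0.585, d(seq2,seq3) = 0.736

seq1–seq2: 10/32 sites differ → p = 0.3125, d = −0.75 ln(1 − 0.416667) = 0.404248 ≈ 0.404.
seq1–seq3: 13/32 sites differ → p = 0.40625, d = −0.75 ln(1 − 0.541667) = 0.585119 ≈ 0.585.
seq2–seq3: 15/32 sites differ → p = 0.46875, d = −0.75 ln(1 − 0.625) = 0.735622 ≈ 0.736.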